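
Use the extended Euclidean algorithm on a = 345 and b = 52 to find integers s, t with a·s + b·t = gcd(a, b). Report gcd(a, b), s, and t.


Euclidean algorithm on (345, 52) — divide until remainder is 0:
  345 = 6 · 52 + 33
  52 = 1 · 33 + 19
  33 = 1 · 19 + 14
  19 = 1 · 14 + 5
  14 = 2 · 5 + 4
  5 = 1 · 4 + 1
  4 = 4 · 1 + 0
gcd(345, 52) = 1.
Track Bezout coefficients alongside the remainders: start with r₀ = 345 = a·1 + b·0 (s = 1, t = 0) and r₁ = 52 = a·0 + b·1 (s = 0, t = 1); each new remainder r_{k+1} = r_{k-1} − q_k·r_k inherits s_{k+1} = s_{k-1} − q_k·s_k, t_{k+1} = t_{k-1} − q_k·t_k, so r_k = a·s_k + b·t_k at every step:
  q = 6: r = 33, s = 1 − 6·0 = 1, t = 0 − 6·1 = -6  (check: 345·1 + 52·(-6) = 33)
  q = 1: r = 19, s = 0 − 1·1 = -1, t = 1 − 1·(-6) = 7  (check: 345·(-1) + 52·7 = 19)
  q = 1: r = 14, s = 1 − 1·(-1) = 2, t = -6 − 1·7 = -13  (check: 345·2 + 52·(-13) = 14)
  q = 1: r = 5, s = -1 − 1·2 = -3, t = 7 − 1·(-13) = 20  (check: 345·(-3) + 52·20 = 5)
  q = 2: r = 4, s = 2 − 2·(-3) = 8, t = -13 − 2·20 = -53  (check: 345·8 + 52·(-53) = 4)
  q = 1: r = 1, s = -3 − 1·8 = -11, t = 20 − 1·(-53) = 73  (check: 345·(-11) + 52·73 = 1)
The row with r = 1 (the gcd) gives the Bezout coefficients s = -11, t = 73.
Result: 345 · (-11) + 52 · (73) = 1.

gcd(345, 52) = 1; s = -11, t = 73 (check: 345·(-11) + 52·73 = 1).


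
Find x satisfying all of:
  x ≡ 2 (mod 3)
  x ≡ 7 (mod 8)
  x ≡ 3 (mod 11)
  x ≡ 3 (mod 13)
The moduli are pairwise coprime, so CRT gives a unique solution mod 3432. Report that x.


Product of moduli M = 3 · 8 · 11 · 13 = 3432.
Merge one congruence at a time:
  Start: x ≡ 2 (mod 3).
  Combine with x ≡ 7 (mod 8); new modulus lcm = 24.
    Write x = 2 + 3·t and substitute into x ≡ 7 (mod 8): 3·t ≡ 7 − 2 = 5 (mod 8).
    The inverse of 3 mod 8 is 3 (since 3·3 = 9 = 1·8 + 1), so t ≡ 3·5 = 15 ≡ 7 (mod 8).
    Then x = 2 + 3·7 = 23, valid modulo lcm(3, 8) = 24: x ≡ 23 (mod 24).
  Combine with x ≡ 3 (mod 11); new modulus lcm = 264.
    Write x = 23 + 24·t and substitute into x ≡ 3 (mod 11): 24·t ≡ 3 − 23 = -20 (mod 11).
    Reduce coefficients mod 11: 2·t ≡ 2 (mod 11).
    The inverse of 2 mod 11 is 6 (since 2·6 = 12 = 1·11 + 1), so t ≡ 6·2 = 12 ≡ 1 (mod 11).
    Then x = 23 + 24·1 = 47, valid modulo lcm(24, 11) = 264: x ≡ 47 (mod 264).
  Combine with x ≡ 3 (mod 13); new modulus lcm = 3432.
    Write x = 47 + 264·t and substitute into x ≡ 3 (mod 13): 264·t ≡ 3 − 47 = -44 (mod 13).
    Reduce coefficients mod 13: 4·t ≡ 8 (mod 13).
    The inverse of 4 mod 13 is 10 (since 4·10 = 40 = 3·13 + 1), so t ≡ 10·8 = 80 ≡ 2 (mod 13).
    Then x = 47 + 264·2 = 575, valid modulo lcm(264, 13) = 3432: x ≡ 575 (mod 3432).
Verify against each original: 575 mod 3 = 2, 575 mod 8 = 7, 575 mod 11 = 3, 575 mod 13 = 3.

x ≡ 575 (mod 3432).


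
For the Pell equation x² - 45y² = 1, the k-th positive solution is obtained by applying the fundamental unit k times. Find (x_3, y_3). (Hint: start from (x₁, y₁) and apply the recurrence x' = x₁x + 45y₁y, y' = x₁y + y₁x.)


Step 1: Find the fundamental solution (x₁, y₁) of x² - 45y² = 1.
  Expand √45 as a continued fraction. a₀ = ⌊√45⌋ = 6; iterate m_{k+1} = d_k·a_k − m_k, d_{k+1} = (45 − m_{k+1}²)/d_k, a_{k+1} = ⌊(a₀ + m_{k+1})/d_{k+1}⌋ (starting m₀ = 0, d₀ = 1), with convergents p_k = a_k·p_{k-1} + p_{k-2}, q_k = a_k·q_{k-1} + q_{k-2} (p₋₁ = 1, q₋₁ = 0):
  k = 0: a₀ = 6; p₀/q₀ = 6/1; p₀² − 45·q₀² = 36 − 45 = -9.
  k = 1: m = 6, d = 9, a = ⌊(6 + 6)/9⌋ = 1; p/q = (1·6 + 1)/(1·1 + 0) = 7/1; p² − 45·q² = 49 − 45 = 4.
  k = 2: m = 3, d = 4, a = ⌊(6 + 3)/4⌋ = 2; p/q = (2·7 + 6)/(2·1 + 1) = 20/3; p² − 45·q² = 400 − 405 = -5.
  k = 3: m = 5, d = 5, a = ⌊(6 + 5)/5⌋ = 2; p/q = (2·20 + 7)/(2·3 + 1) = 47/7; p² − 45·q² = 2209 − 2205 = 4.
  k = 4: m = 5, d = 4, a = ⌊(6 + 5)/4⌋ = 2; p/q = (2·47 + 20)/(2·7 + 3) = 114/17; p² − 45·q² = 12996 − 13005 = -9.
  k = 5: m = 3, d = 9, a = ⌊(6 + 3)/9⌋ = 1; p/q = (1·114 + 47)/(1·17 + 7) = 161/24; p² − 45·q² = 25921 − 25920 = 1.
  The first convergent with p² − 45·q² = 1 gives the fundamental solution (x₁, y₁) = (161, 24).
Step 2: Apply the recurrence (x_{n+1}, y_{n+1}) = (x₁x_n + 45y₁y_n, x₁y_n + y₁x_n) repeatedly.
  From (x_1, y_1) = (161, 24): x_2 = 161·161 + 45·24·24 = 51841; y_2 = 161·24 + 24·161 = 7728.
  From (x_2, y_2) = (51841, 7728): x_3 = 161·51841 + 45·24·7728 = 16692641; y_3 = 161·7728 + 24·51841 = 2488392.
Step 3: Verify x_3² - 45·y_3² = 278644263554881 - 278644263554880 = 1 (should be 1). ✓

(x_1, y_1) = (161, 24); (x_3, y_3) = (16692641, 2488392).


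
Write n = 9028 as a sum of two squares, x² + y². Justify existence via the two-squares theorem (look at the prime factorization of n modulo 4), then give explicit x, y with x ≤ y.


Step 1: Factor n = 9028 = 2^2 · 37 · 61.
Step 2: Check the mod-4 condition on each prime factor: 2 = 2 (special); 37 ≡ 1 (mod 4), exponent 1; 61 ≡ 1 (mod 4), exponent 1.
All primes ≡ 3 (mod 4) appear to even exponent (or don't appear), so by the two-squares theorem n IS expressible as a sum of two squares.
Step 3: Build a representation. Group n = k² · m with k = 2 and m = 37 · 61 = 2257 (a product of primes ≡ 1 (mod 4)); a representation of m scales to one of n via (k·x)² + (k·y)² = k²(x² + y²). Each prime p ≡ 1 (mod 4) is itself a sum of two squares; find a² by testing p − a² for a perfect square:
  37: 37 − 1² = 36 = 6² ⇒ 37 = 1² + 6².
  61: 61 − 1² = 60, 61 − 2² = 57, 61 − 3² = 52, 61 − 4² = 45, 61 − 5² = 36 = 6² ⇒ 61 = 5² + 6².
  Combine using the Brahmagupta–Fibonacci identity (a² + b²)(c² + d²) = (ac − bd)² + (ad + bc)² = (ac + bd)² + (ad − bc)²:
  37 · 61 = 2257: from (1² + 6²)(5² + 6²), take (1·5 − 6·6, 1·6 + 6·5) = (5 − 36, 6 + 30) = (-31, 36); dropping signs (only squares matter) gives (31, 36); check 31² + 36² = 961 + 1296 = 2257 ✓.
  Scale by k = 2: (2·31, 2·36) = (62, 72).
Step 4: Order so x ≤ y and verify: 62² + 72² = 3844 + 5184 = 9028 = n. ✓

n = 9028 = 62² + 72² (one valid representation with x ≤ y).


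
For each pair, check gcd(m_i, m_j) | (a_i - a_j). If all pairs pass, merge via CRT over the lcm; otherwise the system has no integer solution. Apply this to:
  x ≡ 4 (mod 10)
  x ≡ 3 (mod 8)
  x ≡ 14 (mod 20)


Moduli 10, 8, 20 are not pairwise coprime, so CRT works modulo lcm(m_i) when all pairwise compatibility conditions hold.
Pairwise compatibility: gcd(m_i, m_j) must divide a_i - a_j for every pair.
Merge one congruence at a time:
  Start: x ≡ 4 (mod 10).
  Combine with x ≡ 3 (mod 8): gcd(10, 8) = 2, and 3 - 4 = -1 is NOT divisible by 2.
    ⇒ system is inconsistent (no integer solution).

No solution (the system is inconsistent).


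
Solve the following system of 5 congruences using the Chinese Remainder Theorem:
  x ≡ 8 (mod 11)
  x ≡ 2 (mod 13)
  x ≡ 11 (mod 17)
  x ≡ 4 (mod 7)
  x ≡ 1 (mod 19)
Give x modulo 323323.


Product of moduli M = 11 · 13 · 17 · 7 · 19 = 323323.
Merge one congruence at a time:
  Start: x ≡ 8 (mod 11).
  Combine with x ≡ 2 (mod 13); new modulus lcm = 143.
    Write x = 8 + 11·t and substitute into x ≡ 2 (mod 13): 11·t ≡ 2 − 8 = -6 (mod 13).
    Reduce coefficients mod 13: 11·t ≡ 7 (mod 13).
    The inverse of 11 mod 13 is 6 (since 11·6 = 66 = 5·13 + 1), so t ≡ 6·7 = 42 ≡ 3 (mod 13).
    Then x = 8 + 11·3 = 41, valid modulo lcm(11, 13) = 143: x ≡ 41 (mod 143).
  Combine with x ≡ 11 (mod 17); new modulus lcm = 2431.
    Write x = 41 + 143·t and substitute into x ≡ 11 (mod 17): 143·t ≡ 11 − 41 = -30 (mod 17).
    Reduce coefficients mod 17: 7·t ≡ 4 (mod 17).
    The inverse of 7 mod 17 is 5 (since 7·5 = 35 = 2·17 + 1), so t ≡ 5·4 = 20 ≡ 3 (mod 17).
    Then x = 41 + 143·3 = 470, valid modulo lcm(143, 17) = 2431: x ≡ 470 (mod 2431).
  Combine with x ≡ 4 (mod 7); new modulus lcm = 17017.
    Write x = 470 + 2431·t and substitute into x ≡ 4 (mod 7): 2431·t ≡ 4 − 470 = -466 (mod 7).
    Reduce coefficients mod 7: 2·t ≡ 3 (mod 7).
    The inverse of 2 mod 7 is 4 (since 2·4 = 8 = 1·7 + 1), so t ≡ 4·3 = 12 ≡ 5 (mod 7).
    Then x = 470 + 2431·5 = 12625, valid modulo lcm(2431, 7) = 17017: x ≡ 12625 (mod 17017).
  Combine with x ≡ 1 (mod 19); new modulus lcm = 323323.
    Write x = 12625 + 17017·t and substitute into x ≡ 1 (mod 19): 17017·t ≡ 1 − 12625 = -12624 (mod 19).
    Reduce coefficients mod 19: 12·t ≡ 11 (mod 19).
    The inverse of 12 mod 19 is 8 (since 12·8 = 96 = 5·19 + 1), so t ≡ 8·11 = 88 ≡ 12 (mod 19).
    Then x = 12625 + 17017·12 = 216829, valid modulo lcm(17017, 19) = 323323: x ≡ 216829 (mod 323323).
Verify against each original: 216829 mod 11 = 8, 216829 mod 13 = 2, 216829 mod 17 = 11, 216829 mod 7 = 4, 216829 mod 19 = 1.

x ≡ 216829 (mod 323323).


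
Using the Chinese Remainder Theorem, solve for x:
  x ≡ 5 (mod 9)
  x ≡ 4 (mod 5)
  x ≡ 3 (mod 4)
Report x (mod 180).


Moduli 9, 5, 4 are pairwise coprime; by CRT there is a unique solution modulo M = 9 · 5 · 4 = 180.
Solve pairwise, accumulating the modulus:
  Start with x ≡ 5 (mod 9).
  Combine with x ≡ 4 (mod 5): since gcd(9, 5) = 1, we get a unique residue mod 45.
    Write x = 5 + 9·t and substitute into x ≡ 4 (mod 5): 9·t ≡ 4 − 5 = -1 (mod 5).
    Reduce coefficients mod 5: 4·t ≡ 4 (mod 5).
    The inverse of 4 mod 5 is 4 (since 4·4 = 16 = 3·5 + 1), so t ≡ 4·4 = 16 ≡ 1 (mod 5).
    Then x = 5 + 9·1 = 14, valid modulo lcm(9, 5) = 45: x ≡ 14 (mod 45).
  Combine with x ≡ 3 (mod 4): since gcd(45, 4) = 1, we get a unique residue mod 180.
    Write x = 14 + 45·t and substitute into x ≡ 3 (mod 4): 45·t ≡ 3 − 14 = -11 (mod 4).
    Reduce coefficients mod 4: 1·t ≡ 1 (mod 4).
    So t ≡ 1 (mod 4).
    Then x = 14 + 45·1 = 59, valid modulo lcm(45, 4) = 180: x ≡ 59 (mod 180).
Verify: 59 mod 9 = 5 ✓, 59 mod 5 = 4 ✓, 59 mod 4 = 3 ✓.

x ≡ 59 (mod 180).


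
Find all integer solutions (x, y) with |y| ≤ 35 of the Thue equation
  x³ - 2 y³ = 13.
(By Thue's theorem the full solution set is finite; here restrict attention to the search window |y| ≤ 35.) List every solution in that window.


The equation is x³ - 2y³ = 13. For fixed y, x³ = 2·y³ + 13, so a solution requires the RHS to be a perfect cube.
Strategy: iterate y from -35 to 35, compute RHS = 2·y³ + 13, and check whether it is a (positive or negative) perfect cube.
Check small values of y:
  y = 0: RHS = 13 is not a perfect cube.
  y = 1: RHS = 15 is not a perfect cube.
  y = -1: RHS = 11 is not a perfect cube.
  y = 2: RHS = 29 is not a perfect cube.
  y = -2: RHS = -3 is not a perfect cube.
  y = 3: RHS = 67 is not a perfect cube.
  y = -3: RHS = -41 is not a perfect cube.
Continuing the search up to |y| = 35 finds no solutions either.
No (x, y) in the scanned range satisfies the equation.

No integer solutions with |y| ≤ 35.


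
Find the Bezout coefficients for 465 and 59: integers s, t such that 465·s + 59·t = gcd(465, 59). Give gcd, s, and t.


Euclidean algorithm on (465, 59) — divide until remainder is 0:
  465 = 7 · 59 + 52
  59 = 1 · 52 + 7
  52 = 7 · 7 + 3
  7 = 2 · 3 + 1
  3 = 3 · 1 + 0
gcd(465, 59) = 1.
Track Bezout coefficients alongside the remainders: start with r₀ = 465 = a·1 + b·0 (s = 1, t = 0) and r₁ = 59 = a·0 + b·1 (s = 0, t = 1); each new remainder r_{k+1} = r_{k-1} − q_k·r_k inherits s_{k+1} = s_{k-1} − q_k·s_k, t_{k+1} = t_{k-1} − q_k·t_k, so r_k = a·s_k + b·t_k at every step:
  q = 7: r = 52, s = 1 − 7·0 = 1, t = 0 − 7·1 = -7  (check: 465·1 + 59·(-7) = 52)
  q = 1: r = 7, s = 0 − 1·1 = -1, t = 1 − 1·(-7) = 8  (check: 465·(-1) + 59·8 = 7)
  q = 7: r = 3, s = 1 − 7·(-1) = 8, t = -7 − 7·8 = -63  (check: 465·8 + 59·(-63) = 3)
  q = 2: r = 1, s = -1 − 2·8 = -17, t = 8 − 2·(-63) = 134  (check: 465·(-17) + 59·134 = 1)
The row with r = 1 (the gcd) gives the Bezout coefficients s = -17, t = 134.
Result: 465 · (-17) + 59 · (134) = 1.

gcd(465, 59) = 1; s = -17, t = 134 (check: 465·(-17) + 59·134 = 1).


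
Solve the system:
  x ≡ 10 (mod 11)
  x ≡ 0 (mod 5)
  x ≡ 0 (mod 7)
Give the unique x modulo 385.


Moduli 11, 5, 7 are pairwise coprime; by CRT there is a unique solution modulo M = 11 · 5 · 7 = 385.
Solve pairwise, accumulating the modulus:
  Start with x ≡ 10 (mod 11).
  Combine with x ≡ 0 (mod 5): since gcd(11, 5) = 1, we get a unique residue mod 55.
    Write x = 10 + 11·t and substitute into x ≡ 0 (mod 5): 11·t ≡ 0 − 10 = -10 (mod 5).
    Reduce coefficients mod 5: 1·t ≡ 0 (mod 5).
    So t ≡ 0 (mod 5).
    Then x = 10 + 11·0 = 10, valid modulo lcm(11, 5) = 55: x ≡ 10 (mod 55).
  Combine with x ≡ 0 (mod 7): since gcd(55, 7) = 1, we get a unique residue mod 385.
    Write x = 10 + 55·t and substitute into x ≡ 0 (mod 7): 55·t ≡ 0 − 10 = -10 (mod 7).
    Reduce coefficients mod 7: 6·t ≡ 4 (mod 7).
    The inverse of 6 mod 7 is 6 (since 6·6 = 36 = 5·7 + 1), so t ≡ 6·4 = 24 ≡ 3 (mod 7).
    Then x = 10 + 55·3 = 175, valid modulo lcm(55, 7) = 385: x ≡ 175 (mod 385).
Verify: 175 mod 11 = 10 ✓, 175 mod 5 = 0 ✓, 175 mod 7 = 0 ✓.

x ≡ 175 (mod 385).


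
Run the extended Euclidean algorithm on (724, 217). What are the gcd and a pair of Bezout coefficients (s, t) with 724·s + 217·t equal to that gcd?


Euclidean algorithm on (724, 217) — divide until remainder is 0:
  724 = 3 · 217 + 73
  217 = 2 · 73 + 71
  73 = 1 · 71 + 2
  71 = 35 · 2 + 1
  2 = 2 · 1 + 0
gcd(724, 217) = 1.
Track Bezout coefficients alongside the remainders: start with r₀ = 724 = a·1 + b·0 (s = 1, t = 0) and r₁ = 217 = a·0 + b·1 (s = 0, t = 1); each new remainder r_{k+1} = r_{k-1} − q_k·r_k inherits s_{k+1} = s_{k-1} − q_k·s_k, t_{k+1} = t_{k-1} − q_k·t_k, so r_k = a·s_k + b·t_k at every step:
  q = 3: r = 73, s = 1 − 3·0 = 1, t = 0 − 3·1 = -3  (check: 724·1 + 217·(-3) = 73)
  q = 2: r = 71, s = 0 − 2·1 = -2, t = 1 − 2·(-3) = 7  (check: 724·(-2) + 217·7 = 71)
  q = 1: r = 2, s = 1 − 1·(-2) = 3, t = -3 − 1·7 = -10  (check: 724·3 + 217·(-10) = 2)
  q = 35: r = 1, s = -2 − 35·3 = -107, t = 7 − 35·(-10) = 357  (check: 724·(-107) + 217·357 = 1)
The row with r = 1 (the gcd) gives the Bezout coefficients s = -107, t = 357.
Result: 724 · (-107) + 217 · (357) = 1.

gcd(724, 217) = 1; s = -107, t = 357 (check: 724·(-107) + 217·357 = 1).


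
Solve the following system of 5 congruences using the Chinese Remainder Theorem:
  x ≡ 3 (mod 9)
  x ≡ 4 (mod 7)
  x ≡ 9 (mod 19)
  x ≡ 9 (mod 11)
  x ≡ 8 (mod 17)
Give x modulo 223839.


Product of moduli M = 9 · 7 · 19 · 11 · 17 = 223839.
Merge one congruence at a time:
  Start: x ≡ 3 (mod 9).
  Combine with x ≡ 4 (mod 7); new modulus lcm = 63.
    Write x = 3 + 9·t and substitute into x ≡ 4 (mod 7): 9·t ≡ 4 − 3 = 1 (mod 7).
    Reduce coefficients mod 7: 2·t ≡ 1 (mod 7).
    The inverse of 2 mod 7 is 4 (since 2·4 = 8 = 1·7 + 1), so t ≡ 4·1 = 4 ≡ 4 (mod 7).
    Then x = 3 + 9·4 = 39, valid modulo lcm(9, 7) = 63: x ≡ 39 (mod 63).
  Combine with x ≡ 9 (mod 19); new modulus lcm = 1197.
    Write x = 39 + 63·t and substitute into x ≡ 9 (mod 19): 63·t ≡ 9 − 39 = -30 (mod 19).
    Reduce coefficients mod 19: 6·t ≡ 8 (mod 19).
    The inverse of 6 mod 19 is 16 (since 6·16 = 96 = 5·19 + 1), so t ≡ 16·8 = 128 ≡ 14 (mod 19).
    Then x = 39 + 63·14 = 921, valid modulo lcm(63, 19) = 1197: x ≡ 921 (mod 1197).
  Combine with x ≡ 9 (mod 11); new modulus lcm = 13167.
    Write x = 921 + 1197·t and substitute into x ≡ 9 (mod 11): 1197·t ≡ 9 − 921 = -912 (mod 11).
    Reduce coefficients mod 11: 9·t ≡ 1 (mod 11).
    The inverse of 9 mod 11 is 5 (since 9·5 = 45 = 4·11 + 1), so t ≡ 5·1 = 5 ≡ 5 (mod 11).
    Then x = 921 + 1197·5 = 6906, valid modulo lcm(1197, 11) = 13167: x ≡ 6906 (mod 13167).
  Combine with x ≡ 8 (mod 17); new modulus lcm = 223839.
    Write x = 6906 + 13167·t and substitute into x ≡ 8 (mod 17): 13167·t ≡ 8 − 6906 = -6898 (mod 17).
    Reduce coefficients mod 17: 9·t ≡ 4 (mod 17).
    The inverse of 9 mod 17 is 2 (since 9·2 = 18 = 1·17 + 1), so t ≡ 2·4 = 8 ≡ 8 (mod 17).
    Then x = 6906 + 13167·8 = 112242, valid modulo lcm(13167, 17) = 223839: x ≡ 112242 (mod 223839).
Verify against each original: 112242 mod 9 = 3, 112242 mod 7 = 4, 112242 mod 19 = 9, 112242 mod 11 = 9, 112242 mod 17 = 8.

x ≡ 112242 (mod 223839).


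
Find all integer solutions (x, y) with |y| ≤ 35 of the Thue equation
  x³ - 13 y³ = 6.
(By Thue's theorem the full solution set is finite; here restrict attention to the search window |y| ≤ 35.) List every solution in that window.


The equation is x³ - 13y³ = 6. For fixed y, x³ = 13·y³ + 6, so a solution requires the RHS to be a perfect cube.
Strategy: iterate y from -35 to 35, compute RHS = 13·y³ + 6, and check whether it is a (positive or negative) perfect cube.
Check small values of y:
  y = 0: RHS = 6 is not a perfect cube.
  y = 1: RHS = 19 is not a perfect cube.
  y = -1: RHS = -7 is not a perfect cube.
  y = 2: RHS = 110 is not a perfect cube.
  y = -2: RHS = -98 is not a perfect cube.
  y = 3: RHS = 357 is not a perfect cube.
  y = -3: RHS = -345 is not a perfect cube.
Continuing the search up to |y| = 35 finds no solutions either.
No (x, y) in the scanned range satisfies the equation.

No integer solutions with |y| ≤ 35.


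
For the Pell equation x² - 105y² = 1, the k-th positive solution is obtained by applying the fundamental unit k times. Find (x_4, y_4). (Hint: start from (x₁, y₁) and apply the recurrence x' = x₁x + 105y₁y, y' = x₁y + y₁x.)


Step 1: Find the fundamental solution (x₁, y₁) of x² - 105y² = 1.
  Expand √105 as a continued fraction. a₀ = ⌊√105⌋ = 10; iterate m_{k+1} = d_k·a_k − m_k, d_{k+1} = (105 − m_{k+1}²)/d_k, a_{k+1} = ⌊(a₀ + m_{k+1})/d_{k+1}⌋ (starting m₀ = 0, d₀ = 1), with convergents p_k = a_k·p_{k-1} + p_{k-2}, q_k = a_k·q_{k-1} + q_{k-2} (p₋₁ = 1, q₋₁ = 0):
  k = 0: a₀ = 10; p₀/q₀ = 10/1; p₀² − 105·q₀² = 100 − 105 = -5.
  k = 1: m = 10, d = 5, a = ⌊(10 + 10)/5⌋ = 4; p/q = (4·10 + 1)/(4·1 + 0) = 41/4; p² − 105·q² = 1681 − 1680 = 1.
  The first convergent with p² − 105·q² = 1 gives the fundamental solution (x₁, y₁) = (41, 4).
Step 2: Apply the recurrence (x_{n+1}, y_{n+1}) = (x₁x_n + 105y₁y_n, x₁y_n + y₁x_n) repeatedly.
  From (x_1, y_1) = (41, 4): x_2 = 41·41 + 105·4·4 = 3361; y_2 = 41·4 + 4·41 = 328.
  From (x_2, y_2) = (3361, 328): x_3 = 41·3361 + 105·4·328 = 275561; y_3 = 41·328 + 4·3361 = 26892.
  From (x_3, y_3) = (275561, 26892): x_4 = 41·275561 + 105·4·26892 = 22592641; y_4 = 41·26892 + 4·275561 = 2204816.
Step 3: Verify x_4² - 105·y_4² = 510427427354881 - 510427427354880 = 1 (should be 1). ✓

(x_1, y_1) = (41, 4); (x_4, y_4) = (22592641, 2204816).


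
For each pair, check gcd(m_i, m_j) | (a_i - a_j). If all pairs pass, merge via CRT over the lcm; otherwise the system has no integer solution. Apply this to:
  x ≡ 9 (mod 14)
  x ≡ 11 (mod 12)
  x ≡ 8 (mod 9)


Moduli 14, 12, 9 are not pairwise coprime, so CRT works modulo lcm(m_i) when all pairwise compatibility conditions hold.
Pairwise compatibility: gcd(m_i, m_j) must divide a_i - a_j for every pair.
Merge one congruence at a time:
  Start: x ≡ 9 (mod 14).
  Combine with x ≡ 11 (mod 12): gcd(14, 12) = 2; 11 - 9 = 2, which IS divisible by 2, so compatible.
    Write x = 9 + 14·t and substitute into x ≡ 11 (mod 12): 14·t ≡ 11 − 9 = 2 (mod 12).
    Divide the congruence (and modulus) by g = 2: 7·t ≡ 1 (mod 6).
    Reduce coefficients mod 6: 1·t ≡ 1 (mod 6).
    So t ≡ 1 (mod 6).
    Then x = 9 + 14·1 = 23, valid modulo lcm(14, 12) = 84: x ≡ 23 (mod 84).
  Combine with x ≡ 8 (mod 9): gcd(84, 9) = 3; 8 - 23 = -15, which IS divisible by 3, so compatible.
    Write x = 23 + 84·t and substitute into x ≡ 8 (mod 9): 84·t ≡ 8 − 23 = -15 (mod 9).
    Divide the congruence (and modulus) by g = 3: 28·t ≡ -5 (mod 3).
    Reduce coefficients mod 3: 1·t ≡ 1 (mod 3).
    So t ≡ 1 (mod 3).
    Then x = 23 + 84·1 = 107, valid modulo lcm(84, 9) = 252: x ≡ 107 (mod 252).
Verify: 107 mod 14 = 9, 107 mod 12 = 11, 107 mod 9 = 8.

x ≡ 107 (mod 252).


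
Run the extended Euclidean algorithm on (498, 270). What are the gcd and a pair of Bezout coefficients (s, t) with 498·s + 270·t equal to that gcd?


Euclidean algorithm on (498, 270) — divide until remainder is 0:
  498 = 1 · 270 + 228
  270 = 1 · 228 + 42
  228 = 5 · 42 + 18
  42 = 2 · 18 + 6
  18 = 3 · 6 + 0
gcd(498, 270) = 6.
Track Bezout coefficients alongside the remainders: start with r₀ = 498 = a·1 + b·0 (s = 1, t = 0) and r₁ = 270 = a·0 + b·1 (s = 0, t = 1); each new remainder r_{k+1} = r_{k-1} − q_k·r_k inherits s_{k+1} = s_{k-1} − q_k·s_k, t_{k+1} = t_{k-1} − q_k·t_k, so r_k = a·s_k + b·t_k at every step:
  q = 1: r = 228, s = 1 − 1·0 = 1, t = 0 − 1·1 = -1  (check: 498·1 + 270·(-1) = 228)
  q = 1: r = 42, s = 0 − 1·1 = -1, t = 1 − 1·(-1) = 2  (check: 498·(-1) + 270·2 = 42)
  q = 5: r = 18, s = 1 − 5·(-1) = 6, t = -1 − 5·2 = -11  (check: 498·6 + 270·(-11) = 18)
  q = 2: r = 6, s = -1 − 2·6 = -13, t = 2 − 2·(-11) = 24  (check: 498·(-13) + 270·24 = 6)
The row with r = 6 (the gcd) gives the Bezout coefficients s = -13, t = 24.
Result: 498 · (-13) + 270 · (24) = 6.

gcd(498, 270) = 6; s = -13, t = 24 (check: 498·(-13) + 270·24 = 6).


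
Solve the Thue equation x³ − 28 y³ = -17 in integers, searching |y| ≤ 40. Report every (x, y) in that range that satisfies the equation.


The equation is x³ - 28y³ = -17. For fixed y, x³ = 28·y³ − 17, so a solution requires the RHS to be a perfect cube.
Strategy: iterate y from -40 to 40, compute RHS = 28·y³ − 17, and check whether it is a (positive or negative) perfect cube.
Check small values of y:
  y = 0: RHS = -17 is not a perfect cube.
  y = 1: RHS = 11 is not a perfect cube.
  y = -1: RHS = -45 is not a perfect cube.
  y = 2: RHS = 207 is not a perfect cube.
  y = -2: RHS = -241 is not a perfect cube.
  y = 3: RHS = 739 is not a perfect cube.
  y = -3: RHS = -773 is not a perfect cube.
Continuing the search up to |y| = 40 finds no solutions either.
No (x, y) in the scanned range satisfies the equation.

No integer solutions with |y| ≤ 40.


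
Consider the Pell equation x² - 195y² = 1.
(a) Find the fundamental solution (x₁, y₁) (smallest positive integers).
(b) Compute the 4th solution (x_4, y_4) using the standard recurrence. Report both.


Step 1: Find the fundamental solution (x₁, y₁) of x² - 195y² = 1.
  Expand √195 as a continued fraction. a₀ = ⌊√195⌋ = 13; iterate m_{k+1} = d_k·a_k − m_k, d_{k+1} = (195 − m_{k+1}²)/d_k, a_{k+1} = ⌊(a₀ + m_{k+1})/d_{k+1}⌋ (starting m₀ = 0, d₀ = 1), with convergents p_k = a_k·p_{k-1} + p_{k-2}, q_k = a_k·q_{k-1} + q_{k-2} (p₋₁ = 1, q₋₁ = 0):
  k = 0: a₀ = 13; p₀/q₀ = 13/1; p₀² − 195·q₀² = 169 − 195 = -26.
  k = 1: m = 13, d = 26, a = ⌊(13 + 13)/26⌋ = 1; p/q = (1·13 + 1)/(1·1 + 0) = 14/1; p² − 195·q² = 196 − 195 = 1.
  The first convergent with p² − 195·q² = 1 gives the fundamental solution (x₁, y₁) = (14, 1).
Step 2: Apply the recurrence (x_{n+1}, y_{n+1}) = (x₁x_n + 195y₁y_n, x₁y_n + y₁x_n) repeatedly.
  From (x_1, y_1) = (14, 1): x_2 = 14·14 + 195·1·1 = 391; y_2 = 14·1 + 1·14 = 28.
  From (x_2, y_2) = (391, 28): x_3 = 14·391 + 195·1·28 = 10934; y_3 = 14·28 + 1·391 = 783.
  From (x_3, y_3) = (10934, 783): x_4 = 14·10934 + 195·1·783 = 305761; y_4 = 14·783 + 1·10934 = 21896.
Step 3: Verify x_4² - 195·y_4² = 93489789121 - 93489789120 = 1 (should be 1). ✓

(x_1, y_1) = (14, 1); (x_4, y_4) = (305761, 21896).


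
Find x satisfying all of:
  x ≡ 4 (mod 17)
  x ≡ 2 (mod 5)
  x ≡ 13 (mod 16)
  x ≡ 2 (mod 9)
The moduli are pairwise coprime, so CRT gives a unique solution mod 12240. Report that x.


Product of moduli M = 17 · 5 · 16 · 9 = 12240.
Merge one congruence at a time:
  Start: x ≡ 4 (mod 17).
  Combine with x ≡ 2 (mod 5); new modulus lcm = 85.
    Write x = 4 + 17·t and substitute into x ≡ 2 (mod 5): 17·t ≡ 2 − 4 = -2 (mod 5).
    Reduce coefficients mod 5: 2·t ≡ 3 (mod 5).
    The inverse of 2 mod 5 is 3 (since 2·3 = 6 = 1·5 + 1), so t ≡ 3·3 = 9 ≡ 4 (mod 5).
    Then x = 4 + 17·4 = 72, valid modulo lcm(17, 5) = 85: x ≡ 72 (mod 85).
  Combine with x ≡ 13 (mod 16); new modulus lcm = 1360.
    Write x = 72 + 85·t and substitute into x ≡ 13 (mod 16): 85·t ≡ 13 − 72 = -59 (mod 16).
    Reduce coefficients mod 16: 5·t ≡ 5 (mod 16).
    The inverse of 5 mod 16 is 13 (since 5·13 = 65 = 4·16 + 1), so t ≡ 13·5 = 65 ≡ 1 (mod 16).
    Then x = 72 + 85·1 = 157, valid modulo lcm(85, 16) = 1360: x ≡ 157 (mod 1360).
  Combine with x ≡ 2 (mod 9); new modulus lcm = 12240.
    Write x = 157 + 1360·t and substitute into x ≡ 2 (mod 9): 1360·t ≡ 2 − 157 = -155 (mod 9).
    Reduce coefficients mod 9: 1·t ≡ 7 (mod 9).
    So t ≡ 7 (mod 9).
    Then x = 157 + 1360·7 = 9677, valid modulo lcm(1360, 9) = 12240: x ≡ 9677 (mod 12240).
Verify against each original: 9677 mod 17 = 4, 9677 mod 5 = 2, 9677 mod 16 = 13, 9677 mod 9 = 2.

x ≡ 9677 (mod 12240).


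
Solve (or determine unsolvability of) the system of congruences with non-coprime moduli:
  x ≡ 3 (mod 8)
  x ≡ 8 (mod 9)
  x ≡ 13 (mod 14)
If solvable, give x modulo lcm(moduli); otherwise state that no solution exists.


Moduli 8, 9, 14 are not pairwise coprime, so CRT works modulo lcm(m_i) when all pairwise compatibility conditions hold.
Pairwise compatibility: gcd(m_i, m_j) must divide a_i - a_j for every pair.
Merge one congruence at a time:
  Start: x ≡ 3 (mod 8).
  Combine with x ≡ 8 (mod 9): gcd(8, 9) = 1; 8 - 3 = 5, which IS divisible by 1, so compatible.
    Write x = 3 + 8·t and substitute into x ≡ 8 (mod 9): 8·t ≡ 8 − 3 = 5 (mod 9).
    The inverse of 8 mod 9 is 8 (since 8·8 = 64 = 7·9 + 1), so t ≡ 8·5 = 40 ≡ 4 (mod 9).
    Then x = 3 + 8·4 = 35, valid modulo lcm(8, 9) = 72: x ≡ 35 (mod 72).
  Combine with x ≡ 13 (mod 14): gcd(72, 14) = 2; 13 - 35 = -22, which IS divisible by 2, so compatible.
    Write x = 35 + 72·t and substitute into x ≡ 13 (mod 14): 72·t ≡ 13 − 35 = -22 (mod 14).
    Divide the congruence (and modulus) by g = 2: 36·t ≡ -11 (mod 7).
    Reduce coefficients mod 7: 1·t ≡ 3 (mod 7).
    So t ≡ 3 (mod 7).
    Then x = 35 + 72·3 = 251, valid modulo lcm(72, 14) = 504: x ≡ 251 (mod 504).
Verify: 251 mod 8 = 3, 251 mod 9 = 8, 251 mod 14 = 13.

x ≡ 251 (mod 504).


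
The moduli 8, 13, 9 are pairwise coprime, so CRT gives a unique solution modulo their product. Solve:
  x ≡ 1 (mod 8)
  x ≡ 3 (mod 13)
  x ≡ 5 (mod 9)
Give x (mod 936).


Moduli 8, 13, 9 are pairwise coprime; by CRT there is a unique solution modulo M = 8 · 13 · 9 = 936.
Solve pairwise, accumulating the modulus:
  Start with x ≡ 1 (mod 8).
  Combine with x ≡ 3 (mod 13): since gcd(8, 13) = 1, we get a unique residue mod 104.
    Write x = 1 + 8·t and substitute into x ≡ 3 (mod 13): 8·t ≡ 3 − 1 = 2 (mod 13).
    The inverse of 8 mod 13 is 5 (since 8·5 = 40 = 3·13 + 1), so t ≡ 5·2 = 10 ≡ 10 (mod 13).
    Then x = 1 + 8·10 = 81, valid modulo lcm(8, 13) = 104: x ≡ 81 (mod 104).
  Combine with x ≡ 5 (mod 9): since gcd(104, 9) = 1, we get a unique residue mod 936.
    Write x = 81 + 104·t and substitute into x ≡ 5 (mod 9): 104·t ≡ 5 − 81 = -76 (mod 9).
    Reduce coefficients mod 9: 5·t ≡ 5 (mod 9).
    The inverse of 5 mod 9 is 2 (since 5·2 = 10 = 1·9 + 1), so t ≡ 2·5 = 10 ≡ 1 (mod 9).
    Then x = 81 + 104·1 = 185, valid modulo lcm(104, 9) = 936: x ≡ 185 (mod 936).
Verify: 185 mod 8 = 1 ✓, 185 mod 13 = 3 ✓, 185 mod 9 = 5 ✓.

x ≡ 185 (mod 936).


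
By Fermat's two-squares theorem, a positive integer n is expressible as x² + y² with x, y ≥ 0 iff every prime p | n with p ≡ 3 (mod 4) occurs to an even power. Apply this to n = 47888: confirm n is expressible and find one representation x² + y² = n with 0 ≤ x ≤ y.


Step 1: Factor n = 47888 = 2^4 · 41 · 73.
Step 2: Check the mod-4 condition on each prime factor: 2 = 2 (special); 41 ≡ 1 (mod 4), exponent 1; 73 ≡ 1 (mod 4), exponent 1.
All primes ≡ 3 (mod 4) appear to even exponent (or don't appear), so by the two-squares theorem n IS expressible as a sum of two squares.
Step 3: Build a representation. Group n = k² · m with k = 4 and m = 41 · 73 = 2993 (a product of primes ≡ 1 (mod 4)); a representation of m scales to one of n via (k·x)² + (k·y)² = k²(x² + y²). Each prime p ≡ 1 (mod 4) is itself a sum of two squares; find a² by testing p − a² for a perfect square:
  41: 41 − 1² = 40, 41 − 2² = 37, 41 − 3² = 32, 41 − 4² = 25 = 5² ⇒ 41 = 4² + 5².
  73: 73 − 1² = 72, 73 − 2² = 69, 73 − 3² = 64 = 8² ⇒ 73 = 3² + 8².
  Combine using the Brahmagupta–Fibonacci identity (a² + b²)(c² + d²) = (ac − bd)² + (ad + bc)² = (ac + bd)² + (ad − bc)²:
  41 · 73 = 2993: from (4² + 5²)(3² + 8²), take (4·3 − 5·8, 4·8 + 5·3) = (12 − 40, 32 + 15) = (-28, 47); dropping signs (only squares matter) gives (28, 47); check 28² + 47² = 784 + 2209 = 2993 ✓.
  Scale by k = 4: (4·28, 4·47) = (112, 188).
Step 4: Order so x ≤ y and verify: 112² + 188² = 12544 + 35344 = 47888 = n. ✓

n = 47888 = 112² + 188² (one valid representation with x ≤ y).


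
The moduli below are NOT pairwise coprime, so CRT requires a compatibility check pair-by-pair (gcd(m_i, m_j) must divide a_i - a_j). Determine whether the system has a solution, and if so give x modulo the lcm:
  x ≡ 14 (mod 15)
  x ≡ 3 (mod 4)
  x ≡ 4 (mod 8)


Moduli 15, 4, 8 are not pairwise coprime, so CRT works modulo lcm(m_i) when all pairwise compatibility conditions hold.
Pairwise compatibility: gcd(m_i, m_j) must divide a_i - a_j for every pair.
Merge one congruence at a time:
  Start: x ≡ 14 (mod 15).
  Combine with x ≡ 3 (mod 4): gcd(15, 4) = 1; 3 - 14 = -11, which IS divisible by 1, so compatible.
    Write x = 14 + 15·t and substitute into x ≡ 3 (mod 4): 15·t ≡ 3 − 14 = -11 (mod 4).
    Reduce coefficients mod 4: 3·t ≡ 1 (mod 4).
    The inverse of 3 mod 4 is 3 (since 3·3 = 9 = 2·4 + 1), so t ≡ 3·1 = 3 ≡ 3 (mod 4).
    Then x = 14 + 15·3 = 59, valid modulo lcm(15, 4) = 60: x ≡ 59 (mod 60).
  Combine with x ≡ 4 (mod 8): gcd(60, 8) = 4, and 4 - 59 = -55 is NOT divisible by 4.
    ⇒ system is inconsistent (no integer solution).

No solution (the system is inconsistent).


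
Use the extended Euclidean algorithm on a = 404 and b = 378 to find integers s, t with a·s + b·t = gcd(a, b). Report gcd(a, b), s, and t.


Euclidean algorithm on (404, 378) — divide until remainder is 0:
  404 = 1 · 378 + 26
  378 = 14 · 26 + 14
  26 = 1 · 14 + 12
  14 = 1 · 12 + 2
  12 = 6 · 2 + 0
gcd(404, 378) = 2.
Track Bezout coefficients alongside the remainders: start with r₀ = 404 = a·1 + b·0 (s = 1, t = 0) and r₁ = 378 = a·0 + b·1 (s = 0, t = 1); each new remainder r_{k+1} = r_{k-1} − q_k·r_k inherits s_{k+1} = s_{k-1} − q_k·s_k, t_{k+1} = t_{k-1} − q_k·t_k, so r_k = a·s_k + b·t_k at every step:
  q = 1: r = 26, s = 1 − 1·0 = 1, t = 0 − 1·1 = -1  (check: 404·1 + 378·(-1) = 26)
  q = 14: r = 14, s = 0 − 14·1 = -14, t = 1 − 14·(-1) = 15  (check: 404·(-14) + 378·15 = 14)
  q = 1: r = 12, s = 1 − 1·(-14) = 15, t = -1 − 1·15 = -16  (check: 404·15 + 378·(-16) = 12)
  q = 1: r = 2, s = -14 − 1·15 = -29, t = 15 − 1·(-16) = 31  (check: 404·(-29) + 378·31 = 2)
The row with r = 2 (the gcd) gives the Bezout coefficients s = -29, t = 31.
Result: 404 · (-29) + 378 · (31) = 2.

gcd(404, 378) = 2; s = -29, t = 31 (check: 404·(-29) + 378·31 = 2).


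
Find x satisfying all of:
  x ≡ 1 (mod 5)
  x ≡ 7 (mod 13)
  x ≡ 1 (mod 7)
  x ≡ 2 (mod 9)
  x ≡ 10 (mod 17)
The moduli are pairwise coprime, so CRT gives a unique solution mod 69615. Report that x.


Product of moduli M = 5 · 13 · 7 · 9 · 17 = 69615.
Merge one congruence at a time:
  Start: x ≡ 1 (mod 5).
  Combine with x ≡ 7 (mod 13); new modulus lcm = 65.
    Write x = 1 + 5·t and substitute into x ≡ 7 (mod 13): 5·t ≡ 7 − 1 = 6 (mod 13).
    The inverse of 5 mod 13 is 8 (since 5·8 = 40 = 3·13 + 1), so t ≡ 8·6 = 48 ≡ 9 (mod 13).
    Then x = 1 + 5·9 = 46, valid modulo lcm(5, 13) = 65: x ≡ 46 (mod 65).
  Combine with x ≡ 1 (mod 7); new modulus lcm = 455.
    Write x = 46 + 65·t and substitute into x ≡ 1 (mod 7): 65·t ≡ 1 − 46 = -45 (mod 7).
    Reduce coefficients mod 7: 2·t ≡ 4 (mod 7).
    The inverse of 2 mod 7 is 4 (since 2·4 = 8 = 1·7 + 1), so t ≡ 4·4 = 16 ≡ 2 (mod 7).
    Then x = 46 + 65·2 = 176, valid modulo lcm(65, 7) = 455: x ≡ 176 (mod 455).
  Combine with x ≡ 2 (mod 9); new modulus lcm = 4095.
    Write x = 176 + 455·t and substitute into x ≡ 2 (mod 9): 455·t ≡ 2 − 176 = -174 (mod 9).
    Reduce coefficients mod 9: 5·t ≡ 6 (mod 9).
    The inverse of 5 mod 9 is 2 (since 5·2 = 10 = 1·9 + 1), so t ≡ 2·6 = 12 ≡ 3 (mod 9).
    Then x = 176 + 455·3 = 1541, valid modulo lcm(455, 9) = 4095: x ≡ 1541 (mod 4095).
  Combine with x ≡ 10 (mod 17); new modulus lcm = 69615.
    Write x = 1541 + 4095·t and substitute into x ≡ 10 (mod 17): 4095·t ≡ 10 − 1541 = -1531 (mod 17).
    Reduce coefficients mod 17: 15·t ≡ 16 (mod 17).
    The inverse of 15 mod 17 is 8 (since 15·8 = 120 = 7·17 + 1), so t ≡ 8·16 = 128 ≡ 9 (mod 17).
    Then x = 1541 + 4095·9 = 38396, valid modulo lcm(4095, 17) = 69615: x ≡ 38396 (mod 69615).
Verify against each original: 38396 mod 5 = 1, 38396 mod 13 = 7, 38396 mod 7 = 1, 38396 mod 9 = 2, 38396 mod 17 = 10.

x ≡ 38396 (mod 69615).


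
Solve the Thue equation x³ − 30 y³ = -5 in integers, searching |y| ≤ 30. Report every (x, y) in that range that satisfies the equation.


The equation is x³ - 30y³ = -5. For fixed y, x³ = 30·y³ − 5, so a solution requires the RHS to be a perfect cube.
Strategy: iterate y from -30 to 30, compute RHS = 30·y³ − 5, and check whether it is a (positive or negative) perfect cube.
Check small values of y:
  y = 0: RHS = -5 is not a perfect cube.
  y = 1: RHS = 25 is not a perfect cube.
  y = -1: RHS = -35 is not a perfect cube.
  y = 2: RHS = 235 is not a perfect cube.
  y = -2: RHS = -245 is not a perfect cube.
  y = 3: RHS = 805 is not a perfect cube.
  y = -3: RHS = -815 is not a perfect cube.
Continuing the search up to |y| = 30 finds no solutions either.
No (x, y) in the scanned range satisfies the equation.

No integer solutions with |y| ≤ 30.


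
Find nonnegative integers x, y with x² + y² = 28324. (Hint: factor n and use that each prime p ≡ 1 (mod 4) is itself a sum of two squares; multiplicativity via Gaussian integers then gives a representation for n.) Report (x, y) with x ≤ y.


Step 1: Factor n = 28324 = 2^2 · 73 · 97.
Step 2: Check the mod-4 condition on each prime factor: 2 = 2 (special); 73 ≡ 1 (mod 4), exponent 1; 97 ≡ 1 (mod 4), exponent 1.
All primes ≡ 3 (mod 4) appear to even exponent (or don't appear), so by the two-squares theorem n IS expressible as a sum of two squares.
Step 3: Build a representation. Group n = k² · m with k = 2 and m = 73 · 97 = 7081 (a product of primes ≡ 1 (mod 4)); a representation of m scales to one of n via (k·x)² + (k·y)² = k²(x² + y²). Each prime p ≡ 1 (mod 4) is itself a sum of two squares; find a² by testing p − a² for a perfect square:
  73: 73 − 1² = 72, 73 − 2² = 69, 73 − 3² = 64 = 8² ⇒ 73 = 3² + 8².
  97: 97 − 1² = 96, 97 − 2² = 93, 97 − 3² = 88, 97 − 4² = 81 = 9² ⇒ 97 = 4² + 9².
  Combine using the Brahmagupta–Fibonacci identity (a² + b²)(c² + d²) = (ac − bd)² + (ad + bc)² = (ac + bd)² + (ad − bc)²:
  73 · 97 = 7081: from (3² + 8²)(4² + 9²), take (3·4 − 8·9, 3·9 + 8·4) = (12 − 72, 27 + 32) = (-60, 59); dropping signs (only squares matter) gives (60, 59); check 60² + 59² = 3600 + 3481 = 7081 ✓.
  Scale by k = 2: (2·60, 2·59) = (120, 118).
Step 4: Order so x ≤ y and verify: 118² + 120² = 13924 + 14400 = 28324 = n. ✓

n = 28324 = 118² + 120² (one valid representation with x ≤ y).


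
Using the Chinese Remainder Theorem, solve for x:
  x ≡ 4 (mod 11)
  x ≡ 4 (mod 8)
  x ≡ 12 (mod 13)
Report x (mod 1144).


Moduli 11, 8, 13 are pairwise coprime; by CRT there is a unique solution modulo M = 11 · 8 · 13 = 1144.
Solve pairwise, accumulating the modulus:
  Start with x ≡ 4 (mod 11).
  Combine with x ≡ 4 (mod 8): since gcd(11, 8) = 1, we get a unique residue mod 88.
    Write x = 4 + 11·t and substitute into x ≡ 4 (mod 8): 11·t ≡ 4 − 4 = 0 (mod 8).
    Reduce coefficients mod 8: 3·t ≡ 0 (mod 8).
    The inverse of 3 mod 8 is 3 (since 3·3 = 9 = 1·8 + 1), so t ≡ 3·0 = 0 ≡ 0 (mod 8).
    Then x = 4 + 11·0 = 4, valid modulo lcm(11, 8) = 88: x ≡ 4 (mod 88).
  Combine with x ≡ 12 (mod 13): since gcd(88, 13) = 1, we get a unique residue mod 1144.
    Write x = 4 + 88·t and substitute into x ≡ 12 (mod 13): 88·t ≡ 12 − 4 = 8 (mod 13).
    Reduce coefficients mod 13: 10·t ≡ 8 (mod 13).
    The inverse of 10 mod 13 is 4 (since 10·4 = 40 = 3·13 + 1), so t ≡ 4·8 = 32 ≡ 6 (mod 13).
    Then x = 4 + 88·6 = 532, valid modulo lcm(88, 13) = 1144: x ≡ 532 (mod 1144).
Verify: 532 mod 11 = 4 ✓, 532 mod 8 = 4 ✓, 532 mod 13 = 12 ✓.

x ≡ 532 (mod 1144).


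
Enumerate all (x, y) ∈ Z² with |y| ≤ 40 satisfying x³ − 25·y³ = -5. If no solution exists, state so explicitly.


The equation is x³ - 25y³ = -5. For fixed y, x³ = 25·y³ − 5, so a solution requires the RHS to be a perfect cube.
Strategy: iterate y from -40 to 40, compute RHS = 25·y³ − 5, and check whether it is a (positive or negative) perfect cube.
Check small values of y:
  y = 0: RHS = -5 is not a perfect cube.
  y = 1: RHS = 20 is not a perfect cube.
  y = -1: RHS = -30 is not a perfect cube.
  y = 2: RHS = 195 is not a perfect cube.
  y = -2: RHS = -205 is not a perfect cube.
  y = 3: RHS = 670 is not a perfect cube.
  y = -3: RHS = -680 is not a perfect cube.
Continuing the search up to |y| = 40 finds no solutions either.
No (x, y) in the scanned range satisfies the equation.

No integer solutions with |y| ≤ 40.


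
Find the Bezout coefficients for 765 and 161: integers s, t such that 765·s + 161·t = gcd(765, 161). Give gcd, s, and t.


Euclidean algorithm on (765, 161) — divide until remainder is 0:
  765 = 4 · 161 + 121
  161 = 1 · 121 + 40
  121 = 3 · 40 + 1
  40 = 40 · 1 + 0
gcd(765, 161) = 1.
Track Bezout coefficients alongside the remainders: start with r₀ = 765 = a·1 + b·0 (s = 1, t = 0) and r₁ = 161 = a·0 + b·1 (s = 0, t = 1); each new remainder r_{k+1} = r_{k-1} − q_k·r_k inherits s_{k+1} = s_{k-1} − q_k·s_k, t_{k+1} = t_{k-1} − q_k·t_k, so r_k = a·s_k + b·t_k at every step:
  q = 4: r = 121, s = 1 − 4·0 = 1, t = 0 − 4·1 = -4  (check: 765·1 + 161·(-4) = 121)
  q = 1: r = 40, s = 0 − 1·1 = -1, t = 1 − 1·(-4) = 5  (check: 765·(-1) + 161·5 = 40)
  q = 3: r = 1, s = 1 − 3·(-1) = 4, t = -4 − 3·5 = -19  (check: 765·4 + 161·(-19) = 1)
The row with r = 1 (the gcd) gives the Bezout coefficients s = 4, t = -19.
Result: 765 · (4) + 161 · (-19) = 1.

gcd(765, 161) = 1; s = 4, t = -19 (check: 765·4 + 161·(-19) = 1).


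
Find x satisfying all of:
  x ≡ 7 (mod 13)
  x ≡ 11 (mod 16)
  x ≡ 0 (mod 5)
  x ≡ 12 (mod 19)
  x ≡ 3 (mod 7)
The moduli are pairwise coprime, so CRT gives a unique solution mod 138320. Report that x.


Product of moduli M = 13 · 16 · 5 · 19 · 7 = 138320.
Merge one congruence at a time:
  Start: x ≡ 7 (mod 13).
  Combine with x ≡ 11 (mod 16); new modulus lcm = 208.
    Write x = 7 + 13·t and substitute into x ≡ 11 (mod 16): 13·t ≡ 11 − 7 = 4 (mod 16).
    The inverse of 13 mod 16 is 5 (since 13·5 = 65 = 4·16 + 1), so t ≡ 5·4 = 20 ≡ 4 (mod 16).
    Then x = 7 + 13·4 = 59, valid modulo lcm(13, 16) = 208: x ≡ 59 (mod 208).
  Combine with x ≡ 0 (mod 5); new modulus lcm = 1040.
    Write x = 59 + 208·t and substitute into x ≡ 0 (mod 5): 208·t ≡ 0 − 59 = -59 (mod 5).
    Reduce coefficients mod 5: 3·t ≡ 1 (mod 5).
    The inverse of 3 mod 5 is 2 (since 3·2 = 6 = 1·5 + 1), so t ≡ 2·1 = 2 ≡ 2 (mod 5).
    Then x = 59 + 208·2 = 475, valid modulo lcm(208, 5) = 1040: x ≡ 475 (mod 1040).
  Combine with x ≡ 12 (mod 19); new modulus lcm = 19760.
    Write x = 475 + 1040·t and substitute into x ≡ 12 (mod 19): 1040·t ≡ 12 − 475 = -463 (mod 19).
    Reduce coefficients mod 19: 14·t ≡ 12 (mod 19).
    The inverse of 14 mod 19 is 15 (since 14·15 = 210 = 11·19 + 1), so t ≡ 15·12 = 180 ≡ 9 (mod 19).
    Then x = 475 + 1040·9 = 9835, valid modulo lcm(1040, 19) = 19760: x ≡ 9835 (mod 19760).
  Combine with x ≡ 3 (mod 7); new modulus lcm = 138320.
    Write x = 9835 + 19760·t and substitute into x ≡ 3 (mod 7): 19760·t ≡ 3 − 9835 = -9832 (mod 7).
    Reduce coefficients mod 7: 6·t ≡ 3 (mod 7).
    The inverse of 6 mod 7 is 6 (since 6·6 = 36 = 5·7 + 1), so t ≡ 6·3 = 18 ≡ 4 (mod 7).
    Then x = 9835 + 19760·4 = 88875, valid modulo lcm(19760, 7) = 138320: x ≡ 88875 (mod 138320).
Verify against each original: 88875 mod 13 = 7, 88875 mod 16 = 11, 88875 mod 5 = 0, 88875 mod 19 = 12, 88875 mod 7 = 3.

x ≡ 88875 (mod 138320).
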